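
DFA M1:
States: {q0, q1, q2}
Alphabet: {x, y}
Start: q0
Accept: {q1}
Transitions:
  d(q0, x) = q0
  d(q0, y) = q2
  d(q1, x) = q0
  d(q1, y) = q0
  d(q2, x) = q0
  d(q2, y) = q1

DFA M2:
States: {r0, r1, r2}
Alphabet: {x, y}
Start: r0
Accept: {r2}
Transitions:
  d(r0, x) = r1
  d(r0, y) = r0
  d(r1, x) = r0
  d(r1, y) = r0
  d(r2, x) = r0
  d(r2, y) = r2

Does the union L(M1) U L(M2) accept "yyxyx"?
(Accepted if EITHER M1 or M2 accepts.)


M1: final=q0 accepted=False
M2: final=r1 accepted=False

No, union rejects (neither accepts)


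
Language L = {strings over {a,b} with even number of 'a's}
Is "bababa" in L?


count('a') = 3; 3 mod 2 = 1

No, "bababa" is not in L


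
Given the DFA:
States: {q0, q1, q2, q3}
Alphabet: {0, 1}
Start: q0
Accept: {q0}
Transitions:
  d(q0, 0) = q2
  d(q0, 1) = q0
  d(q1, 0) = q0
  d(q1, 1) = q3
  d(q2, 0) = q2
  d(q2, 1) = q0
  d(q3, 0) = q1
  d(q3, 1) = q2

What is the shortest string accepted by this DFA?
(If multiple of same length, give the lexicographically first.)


BFS by string length (lex-first path to each state shown):
  len 0: q0<-""
Found accept state at length 0.

"" (empty string)


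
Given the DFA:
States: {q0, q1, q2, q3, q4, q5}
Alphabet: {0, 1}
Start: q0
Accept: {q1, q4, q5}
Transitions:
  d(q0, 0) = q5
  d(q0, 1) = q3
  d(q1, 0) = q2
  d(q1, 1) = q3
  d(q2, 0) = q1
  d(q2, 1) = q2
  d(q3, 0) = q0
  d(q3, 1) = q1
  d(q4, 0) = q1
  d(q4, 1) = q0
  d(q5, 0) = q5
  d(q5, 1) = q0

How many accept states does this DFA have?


Accept states listed: {q1, q4, q5}
Counting: q1(1) q4(2) q5(3)

3


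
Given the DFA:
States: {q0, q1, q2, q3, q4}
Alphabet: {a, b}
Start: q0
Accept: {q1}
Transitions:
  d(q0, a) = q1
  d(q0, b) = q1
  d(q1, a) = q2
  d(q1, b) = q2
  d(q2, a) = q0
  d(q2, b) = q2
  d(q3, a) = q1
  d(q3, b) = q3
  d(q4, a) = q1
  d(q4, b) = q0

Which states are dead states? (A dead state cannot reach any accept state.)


Forward reachability from each state:
  q0 -> reaches accept state q1 (live)
  q1 -> reaches accept state q1 (live)
  q2 -> reaches accept state q1 (live)
  q3 -> reaches accept state q1 (live)
  q4 -> reaches accept state q1 (live)

None (all states can reach an accept state)


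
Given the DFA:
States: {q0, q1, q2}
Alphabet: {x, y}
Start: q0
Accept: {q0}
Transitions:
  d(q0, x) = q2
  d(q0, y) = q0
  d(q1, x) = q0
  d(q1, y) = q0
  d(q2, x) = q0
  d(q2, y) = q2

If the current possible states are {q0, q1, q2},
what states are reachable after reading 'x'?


Apply transition on 'x' from each current state:
  d(q0, x) = q2
  d(q1, x) = q0
  d(q2, x) = q0

{q0, q2}


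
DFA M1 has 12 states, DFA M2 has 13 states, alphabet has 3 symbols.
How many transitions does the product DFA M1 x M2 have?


Product DFA has 12 * 13 = 156 states.
Each has 3 transitions: 156 * 3 = 468

468


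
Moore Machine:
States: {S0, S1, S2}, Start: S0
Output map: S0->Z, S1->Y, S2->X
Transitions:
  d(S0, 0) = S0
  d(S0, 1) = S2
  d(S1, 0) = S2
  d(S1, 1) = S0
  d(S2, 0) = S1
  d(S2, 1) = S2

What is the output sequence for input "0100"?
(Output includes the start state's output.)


Start: S0 (output Z)
  --0--> S0 (output Z)
  --1--> S2 (output X)
  --0--> S1 (output Y)
  --0--> S2 (output X)

"ZZXYX"


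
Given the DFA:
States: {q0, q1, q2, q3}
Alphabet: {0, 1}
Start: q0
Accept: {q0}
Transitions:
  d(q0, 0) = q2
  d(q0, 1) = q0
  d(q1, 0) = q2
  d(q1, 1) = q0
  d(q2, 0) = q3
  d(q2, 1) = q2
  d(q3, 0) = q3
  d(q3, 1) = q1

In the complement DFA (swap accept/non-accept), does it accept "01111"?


Trace: q0 -> q2 -> q2 -> q2 -> q2 -> q2
Final: q2
Original accept: {q0}
Complement: q2 is not in original accept

Yes, complement accepts (original rejects)


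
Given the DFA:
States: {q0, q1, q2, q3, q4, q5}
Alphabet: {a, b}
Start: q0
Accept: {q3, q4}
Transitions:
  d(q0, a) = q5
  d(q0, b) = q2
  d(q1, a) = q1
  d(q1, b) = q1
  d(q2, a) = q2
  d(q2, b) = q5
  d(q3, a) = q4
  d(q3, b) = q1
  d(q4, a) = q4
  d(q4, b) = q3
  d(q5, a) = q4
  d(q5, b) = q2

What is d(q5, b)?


Looking up transition d(q5, b)

q2


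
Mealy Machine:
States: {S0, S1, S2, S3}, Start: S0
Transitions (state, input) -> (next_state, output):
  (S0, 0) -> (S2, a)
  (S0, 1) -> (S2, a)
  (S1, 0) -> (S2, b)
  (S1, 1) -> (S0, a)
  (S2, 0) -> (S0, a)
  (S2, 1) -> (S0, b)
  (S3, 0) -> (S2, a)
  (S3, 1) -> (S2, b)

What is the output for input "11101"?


Step-by-step:
  (S0, 1) -> (S2, a)
  (S2, 1) -> (S0, b)
  (S0, 1) -> (S2, a)
  (S2, 0) -> (S0, a)
  (S0, 1) -> (S2, a)

"abaaa"


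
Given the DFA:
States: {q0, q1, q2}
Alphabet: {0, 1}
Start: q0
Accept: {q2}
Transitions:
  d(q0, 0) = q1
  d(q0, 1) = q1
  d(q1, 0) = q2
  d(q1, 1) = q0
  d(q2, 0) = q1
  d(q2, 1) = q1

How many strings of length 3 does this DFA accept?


Enumerating all length-3 strings:
  "000" -> q1 [reject]
  "001" -> q1 [reject]
  "010" -> q1 [reject]
  "011" -> q1 [reject]
  "100" -> q1 [reject]
  "101" -> q1 [reject]
  "110" -> q1 [reject]
  "111" -> q1 [reject]

0 out of 8


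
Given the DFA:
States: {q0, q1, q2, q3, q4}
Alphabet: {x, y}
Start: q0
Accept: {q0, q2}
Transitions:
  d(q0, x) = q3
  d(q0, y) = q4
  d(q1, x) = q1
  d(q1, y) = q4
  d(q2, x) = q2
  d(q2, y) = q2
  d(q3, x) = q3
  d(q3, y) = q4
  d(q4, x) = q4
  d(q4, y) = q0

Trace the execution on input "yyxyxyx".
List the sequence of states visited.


Input: yyxyxyx
d(q0, y) = q4
d(q4, y) = q0
d(q0, x) = q3
d(q3, y) = q4
d(q4, x) = q4
d(q4, y) = q0
d(q0, x) = q3


q0 -> q4 -> q0 -> q3 -> q4 -> q4 -> q0 -> q3


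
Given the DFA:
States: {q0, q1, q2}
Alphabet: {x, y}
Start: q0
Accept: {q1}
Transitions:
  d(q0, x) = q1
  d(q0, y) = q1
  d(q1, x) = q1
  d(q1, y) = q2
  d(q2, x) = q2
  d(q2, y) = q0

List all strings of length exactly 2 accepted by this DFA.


All strings of length 2: 4 total
Accepted: 2

"xx", "yx"


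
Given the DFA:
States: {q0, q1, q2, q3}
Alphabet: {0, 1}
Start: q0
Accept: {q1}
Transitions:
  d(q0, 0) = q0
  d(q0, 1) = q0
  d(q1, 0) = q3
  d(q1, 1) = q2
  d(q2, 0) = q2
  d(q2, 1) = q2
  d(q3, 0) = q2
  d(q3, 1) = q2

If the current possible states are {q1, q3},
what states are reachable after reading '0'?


Apply transition on '0' from each current state:
  d(q1, 0) = q3
  d(q3, 0) = q2

{q2, q3}


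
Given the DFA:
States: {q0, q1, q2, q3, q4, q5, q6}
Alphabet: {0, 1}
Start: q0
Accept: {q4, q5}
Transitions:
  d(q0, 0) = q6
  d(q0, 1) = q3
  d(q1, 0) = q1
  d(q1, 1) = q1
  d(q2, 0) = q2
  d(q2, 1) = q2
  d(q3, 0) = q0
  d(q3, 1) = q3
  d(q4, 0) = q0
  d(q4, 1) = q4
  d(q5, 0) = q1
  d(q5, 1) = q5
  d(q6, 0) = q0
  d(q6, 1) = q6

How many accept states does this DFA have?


Accept states listed: {q4, q5}
Counting: q4(1) q5(2)

2


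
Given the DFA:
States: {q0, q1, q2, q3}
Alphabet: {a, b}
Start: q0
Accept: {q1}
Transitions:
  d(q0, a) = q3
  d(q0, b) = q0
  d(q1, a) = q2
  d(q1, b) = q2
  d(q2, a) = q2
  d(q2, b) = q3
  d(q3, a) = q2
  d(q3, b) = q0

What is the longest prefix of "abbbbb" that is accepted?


Run the DFA, marking each prefix where the state is accepting:
  "" -> q0 [reject]
  "a" -> q3 [reject]
  "ab" -> q0 [reject]
  "abb" -> q0 [reject]
  "abbb" -> q0 [reject]
  "abbbb" -> q0 [reject]
  "abbbbb" -> q0 [reject]

No prefix is accepted


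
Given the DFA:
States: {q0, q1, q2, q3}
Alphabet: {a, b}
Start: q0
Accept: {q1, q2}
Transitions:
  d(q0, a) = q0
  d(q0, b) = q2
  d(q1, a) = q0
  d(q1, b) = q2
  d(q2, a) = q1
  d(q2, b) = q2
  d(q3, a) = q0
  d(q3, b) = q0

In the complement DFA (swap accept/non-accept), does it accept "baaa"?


Trace: q0 -> q2 -> q1 -> q0 -> q0
Final: q0
Original accept: {q1, q2}
Complement: q0 is not in original accept

Yes, complement accepts (original rejects)


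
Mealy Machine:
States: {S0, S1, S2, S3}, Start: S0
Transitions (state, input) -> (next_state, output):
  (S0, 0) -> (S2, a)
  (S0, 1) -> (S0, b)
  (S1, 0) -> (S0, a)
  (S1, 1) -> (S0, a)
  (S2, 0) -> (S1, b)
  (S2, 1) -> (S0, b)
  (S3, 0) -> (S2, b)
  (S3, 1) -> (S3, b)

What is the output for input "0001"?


Step-by-step:
  (S0, 0) -> (S2, a)
  (S2, 0) -> (S1, b)
  (S1, 0) -> (S0, a)
  (S0, 1) -> (S0, b)

"abab"


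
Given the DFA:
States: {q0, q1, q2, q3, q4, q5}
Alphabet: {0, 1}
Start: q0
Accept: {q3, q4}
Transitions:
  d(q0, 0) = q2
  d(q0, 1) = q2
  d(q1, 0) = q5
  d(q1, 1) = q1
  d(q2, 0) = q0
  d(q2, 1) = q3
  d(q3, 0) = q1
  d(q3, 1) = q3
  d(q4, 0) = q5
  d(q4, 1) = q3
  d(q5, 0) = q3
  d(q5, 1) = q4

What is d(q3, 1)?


Looking up transition d(q3, 1)

q3


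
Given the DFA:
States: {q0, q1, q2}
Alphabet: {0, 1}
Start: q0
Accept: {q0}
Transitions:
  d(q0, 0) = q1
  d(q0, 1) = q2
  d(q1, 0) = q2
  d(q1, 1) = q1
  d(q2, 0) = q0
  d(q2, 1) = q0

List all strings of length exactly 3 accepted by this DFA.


All strings of length 3: 8 total
Accepted: 2

"000", "001"


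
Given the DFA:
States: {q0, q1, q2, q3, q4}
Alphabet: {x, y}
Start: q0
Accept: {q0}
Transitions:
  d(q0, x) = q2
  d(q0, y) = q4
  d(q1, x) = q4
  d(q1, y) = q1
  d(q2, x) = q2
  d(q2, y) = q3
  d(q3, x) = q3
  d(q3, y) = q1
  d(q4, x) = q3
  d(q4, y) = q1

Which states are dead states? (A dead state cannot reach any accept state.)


Forward reachability from each state:
  q0 -> reaches accept state q0 (live)
  q1 -> reaches {q1, q3, q4}, no accept state (dead)
  q2 -> reaches {q1, q2, q3, q4}, no accept state (dead)
  q3 -> reaches {q1, q3, q4}, no accept state (dead)
  q4 -> reaches {q1, q3, q4}, no accept state (dead)

{q1, q2, q3, q4}


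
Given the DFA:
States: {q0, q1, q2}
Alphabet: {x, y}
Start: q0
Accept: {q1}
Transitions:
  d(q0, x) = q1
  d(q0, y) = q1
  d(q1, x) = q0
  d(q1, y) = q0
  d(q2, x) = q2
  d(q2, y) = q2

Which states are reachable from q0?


BFS from q0:
  layer 0: {q0}
  layer 1: {q1}

{q0, q1}


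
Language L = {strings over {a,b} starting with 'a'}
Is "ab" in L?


first symbol = 'a'

Yes, "ab" is in L


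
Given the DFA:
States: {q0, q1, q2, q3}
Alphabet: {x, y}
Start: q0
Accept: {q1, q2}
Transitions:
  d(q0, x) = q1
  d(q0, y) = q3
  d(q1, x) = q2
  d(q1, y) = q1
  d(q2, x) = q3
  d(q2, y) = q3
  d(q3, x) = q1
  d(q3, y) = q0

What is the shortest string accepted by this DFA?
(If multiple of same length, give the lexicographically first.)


BFS by string length (lex-first path to each state shown):
  len 0: q0<-""
  len 1: q1<-"x", q3<-"y"
Found accept state at length 1.

"x"


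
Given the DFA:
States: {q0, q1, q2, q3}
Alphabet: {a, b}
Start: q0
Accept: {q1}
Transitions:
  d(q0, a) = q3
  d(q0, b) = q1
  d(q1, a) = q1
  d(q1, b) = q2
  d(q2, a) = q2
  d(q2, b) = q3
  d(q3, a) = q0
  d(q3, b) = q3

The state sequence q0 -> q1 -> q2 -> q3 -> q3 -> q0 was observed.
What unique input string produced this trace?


Trace back each transition to find the symbol:
  q0 --[b]--> q1
  q1 --[b]--> q2
  q2 --[b]--> q3
  q3 --[b]--> q3
  q3 --[a]--> q0

"bbbba"


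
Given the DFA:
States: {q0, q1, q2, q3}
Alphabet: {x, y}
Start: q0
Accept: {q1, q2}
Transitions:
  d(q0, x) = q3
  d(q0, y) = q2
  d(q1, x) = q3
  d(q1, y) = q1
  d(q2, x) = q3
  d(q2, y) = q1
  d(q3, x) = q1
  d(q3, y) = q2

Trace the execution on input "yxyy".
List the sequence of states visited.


Input: yxyy
d(q0, y) = q2
d(q2, x) = q3
d(q3, y) = q2
d(q2, y) = q1


q0 -> q2 -> q3 -> q2 -> q1


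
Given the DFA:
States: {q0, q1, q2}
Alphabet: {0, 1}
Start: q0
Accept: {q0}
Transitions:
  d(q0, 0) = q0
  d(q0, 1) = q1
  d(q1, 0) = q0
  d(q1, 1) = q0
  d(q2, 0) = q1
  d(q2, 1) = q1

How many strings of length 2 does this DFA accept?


Enumerating all length-2 strings:
  "00" -> q0 [accept]
  "01" -> q1 [reject]
  "10" -> q0 [accept]
  "11" -> q0 [accept]

3 out of 4


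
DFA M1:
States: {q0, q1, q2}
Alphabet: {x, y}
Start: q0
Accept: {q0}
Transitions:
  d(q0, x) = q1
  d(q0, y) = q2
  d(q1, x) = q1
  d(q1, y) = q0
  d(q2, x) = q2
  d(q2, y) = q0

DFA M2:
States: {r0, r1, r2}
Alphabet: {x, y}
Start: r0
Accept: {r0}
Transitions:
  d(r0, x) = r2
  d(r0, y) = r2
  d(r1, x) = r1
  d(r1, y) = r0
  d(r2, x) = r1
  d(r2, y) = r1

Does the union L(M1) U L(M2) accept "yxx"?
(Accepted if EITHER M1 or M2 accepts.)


M1: final=q2 accepted=False
M2: final=r1 accepted=False

No, union rejects (neither accepts)


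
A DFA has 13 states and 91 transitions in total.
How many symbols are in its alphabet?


Each state has exactly one transition per symbol.
|alphabet| = transitions / states = 91 / 13 = 7

7


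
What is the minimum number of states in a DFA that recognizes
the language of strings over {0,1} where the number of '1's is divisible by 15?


States track (count of '1') mod 15.
Need 15 states: one per remainder 0..14; accept = remainder 0.

15


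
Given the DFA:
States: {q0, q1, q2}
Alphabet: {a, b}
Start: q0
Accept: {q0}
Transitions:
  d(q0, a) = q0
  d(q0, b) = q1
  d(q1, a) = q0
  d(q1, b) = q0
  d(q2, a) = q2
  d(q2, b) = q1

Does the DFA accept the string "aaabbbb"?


Trace: q0 -> q0 -> q0 -> q0 -> q1 -> q0 -> q1 -> q0
Final state: q0
Accept states: {q0}

Yes, accepted (final state q0 is an accept state)


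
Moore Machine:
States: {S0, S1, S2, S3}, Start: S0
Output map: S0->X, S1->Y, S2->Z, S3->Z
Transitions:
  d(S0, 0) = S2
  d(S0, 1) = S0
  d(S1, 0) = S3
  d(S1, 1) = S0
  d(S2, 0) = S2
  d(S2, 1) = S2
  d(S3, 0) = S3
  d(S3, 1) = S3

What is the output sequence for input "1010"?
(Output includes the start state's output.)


Start: S0 (output X)
  --1--> S0 (output X)
  --0--> S2 (output Z)
  --1--> S2 (output Z)
  --0--> S2 (output Z)

"XXZZZ"


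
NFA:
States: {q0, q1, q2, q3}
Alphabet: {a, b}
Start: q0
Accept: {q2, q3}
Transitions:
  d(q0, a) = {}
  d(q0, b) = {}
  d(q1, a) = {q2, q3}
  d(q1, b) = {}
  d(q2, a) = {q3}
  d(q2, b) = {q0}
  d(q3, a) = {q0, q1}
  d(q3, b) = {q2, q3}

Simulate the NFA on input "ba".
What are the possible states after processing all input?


Start: {q0}
  --b--> {}
  --a--> {}

{} (empty set, no valid transitions)


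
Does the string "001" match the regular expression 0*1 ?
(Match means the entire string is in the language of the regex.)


|string| = 3; first = '0'; last = '1'

Yes, "001" matches 0*1


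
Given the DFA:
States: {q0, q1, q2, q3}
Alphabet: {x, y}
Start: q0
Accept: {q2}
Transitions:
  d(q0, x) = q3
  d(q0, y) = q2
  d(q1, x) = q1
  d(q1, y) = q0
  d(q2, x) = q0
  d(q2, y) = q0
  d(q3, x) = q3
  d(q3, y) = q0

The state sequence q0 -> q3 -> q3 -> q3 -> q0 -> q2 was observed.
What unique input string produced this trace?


Trace back each transition to find the symbol:
  q0 --[x]--> q3
  q3 --[x]--> q3
  q3 --[x]--> q3
  q3 --[y]--> q0
  q0 --[y]--> q2

"xxxyy"


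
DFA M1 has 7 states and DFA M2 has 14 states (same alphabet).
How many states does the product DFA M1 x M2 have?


Product construction pairs every M1 state with every M2 state.
7 * 14 = 98

98


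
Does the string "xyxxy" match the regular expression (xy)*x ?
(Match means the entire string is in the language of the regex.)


|string| = 5; first = 'x'; last = 'y'

No, "xyxxy" does not match (xy)*x


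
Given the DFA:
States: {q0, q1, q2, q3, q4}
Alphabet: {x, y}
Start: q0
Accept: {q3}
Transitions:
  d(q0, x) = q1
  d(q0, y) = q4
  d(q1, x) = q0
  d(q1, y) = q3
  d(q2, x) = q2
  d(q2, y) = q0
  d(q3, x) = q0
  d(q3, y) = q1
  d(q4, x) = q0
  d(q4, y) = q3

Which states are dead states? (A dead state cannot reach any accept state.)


Forward reachability from each state:
  q0 -> reaches accept state q3 (live)
  q1 -> reaches accept state q3 (live)
  q2 -> reaches accept state q3 (live)
  q3 -> reaches accept state q3 (live)
  q4 -> reaches accept state q3 (live)

None (all states can reach an accept state)


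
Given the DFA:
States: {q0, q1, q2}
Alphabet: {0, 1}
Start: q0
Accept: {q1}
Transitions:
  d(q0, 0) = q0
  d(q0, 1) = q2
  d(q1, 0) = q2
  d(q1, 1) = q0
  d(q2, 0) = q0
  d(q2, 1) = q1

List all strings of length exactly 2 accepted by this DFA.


All strings of length 2: 4 total
Accepted: 1

"11"


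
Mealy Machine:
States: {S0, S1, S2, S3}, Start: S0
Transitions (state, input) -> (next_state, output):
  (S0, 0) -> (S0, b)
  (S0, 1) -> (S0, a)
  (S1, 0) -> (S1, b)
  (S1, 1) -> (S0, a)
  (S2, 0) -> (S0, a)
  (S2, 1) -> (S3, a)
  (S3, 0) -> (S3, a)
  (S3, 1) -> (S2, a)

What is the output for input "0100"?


Step-by-step:
  (S0, 0) -> (S0, b)
  (S0, 1) -> (S0, a)
  (S0, 0) -> (S0, b)
  (S0, 0) -> (S0, b)

"babb"


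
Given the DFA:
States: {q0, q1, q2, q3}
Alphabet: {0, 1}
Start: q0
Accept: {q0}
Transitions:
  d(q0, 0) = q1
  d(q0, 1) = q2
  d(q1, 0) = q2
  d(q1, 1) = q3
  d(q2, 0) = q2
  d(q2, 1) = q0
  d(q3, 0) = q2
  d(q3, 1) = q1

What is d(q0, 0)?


Looking up transition d(q0, 0)

q1


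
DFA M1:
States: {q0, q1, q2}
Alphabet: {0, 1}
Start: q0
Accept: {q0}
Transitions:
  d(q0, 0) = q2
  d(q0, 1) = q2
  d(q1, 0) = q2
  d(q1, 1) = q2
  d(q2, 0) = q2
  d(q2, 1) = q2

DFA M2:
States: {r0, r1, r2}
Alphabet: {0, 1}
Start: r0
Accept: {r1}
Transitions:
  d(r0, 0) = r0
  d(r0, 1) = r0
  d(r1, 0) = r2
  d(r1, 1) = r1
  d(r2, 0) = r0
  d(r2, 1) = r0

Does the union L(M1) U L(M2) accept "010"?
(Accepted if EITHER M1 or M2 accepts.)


M1: final=q2 accepted=False
M2: final=r0 accepted=False

No, union rejects (neither accepts)


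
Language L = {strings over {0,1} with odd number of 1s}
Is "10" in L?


count('1') = 1; 1 mod 2 = 1

Yes, "10" is in L


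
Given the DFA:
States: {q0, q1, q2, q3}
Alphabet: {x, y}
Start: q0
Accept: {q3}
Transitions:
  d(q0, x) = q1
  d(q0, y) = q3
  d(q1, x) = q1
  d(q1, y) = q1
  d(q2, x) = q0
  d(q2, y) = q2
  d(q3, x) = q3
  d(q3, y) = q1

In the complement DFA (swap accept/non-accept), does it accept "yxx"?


Trace: q0 -> q3 -> q3 -> q3
Final: q3
Original accept: {q3}
Complement: q3 is in original accept

No, complement rejects (original accepts)


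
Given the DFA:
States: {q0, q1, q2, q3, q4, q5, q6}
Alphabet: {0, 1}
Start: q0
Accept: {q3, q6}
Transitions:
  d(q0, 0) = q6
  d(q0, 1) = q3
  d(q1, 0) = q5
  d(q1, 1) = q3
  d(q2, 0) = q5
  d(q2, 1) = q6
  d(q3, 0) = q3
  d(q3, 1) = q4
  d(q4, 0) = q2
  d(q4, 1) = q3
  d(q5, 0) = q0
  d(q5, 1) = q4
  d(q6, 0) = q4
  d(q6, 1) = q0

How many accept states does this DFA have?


Accept states listed: {q3, q6}
Counting: q3(1) q6(2)

2


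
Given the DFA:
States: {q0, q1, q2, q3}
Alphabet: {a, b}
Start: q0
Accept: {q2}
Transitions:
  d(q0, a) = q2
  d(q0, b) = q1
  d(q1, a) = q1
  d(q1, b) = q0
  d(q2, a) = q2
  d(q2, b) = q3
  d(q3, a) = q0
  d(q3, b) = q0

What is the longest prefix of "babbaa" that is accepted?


Run the DFA, marking each prefix where the state is accepting:
  "" -> q0 [reject]
  "b" -> q1 [reject]
  "ba" -> q1 [reject]
  "bab" -> q0 [reject]
  "babb" -> q1 [reject]
  "babba" -> q1 [reject]
  "babbaa" -> q1 [reject]

No prefix is accepted


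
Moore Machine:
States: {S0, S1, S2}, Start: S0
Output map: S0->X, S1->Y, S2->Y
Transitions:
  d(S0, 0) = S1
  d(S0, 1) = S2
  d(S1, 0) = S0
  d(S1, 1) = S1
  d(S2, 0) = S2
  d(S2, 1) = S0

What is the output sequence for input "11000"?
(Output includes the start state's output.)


Start: S0 (output X)
  --1--> S2 (output Y)
  --1--> S0 (output X)
  --0--> S1 (output Y)
  --0--> S0 (output X)
  --0--> S1 (output Y)

"XYXYXY"


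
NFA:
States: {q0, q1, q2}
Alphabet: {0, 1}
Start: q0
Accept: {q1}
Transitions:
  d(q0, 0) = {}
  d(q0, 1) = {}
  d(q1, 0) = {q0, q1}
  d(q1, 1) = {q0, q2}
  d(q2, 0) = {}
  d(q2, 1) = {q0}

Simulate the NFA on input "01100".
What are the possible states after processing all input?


Start: {q0}
  --0--> {}
  --1--> {}
  --1--> {}
  --0--> {}
  --0--> {}

{} (empty set, no valid transitions)


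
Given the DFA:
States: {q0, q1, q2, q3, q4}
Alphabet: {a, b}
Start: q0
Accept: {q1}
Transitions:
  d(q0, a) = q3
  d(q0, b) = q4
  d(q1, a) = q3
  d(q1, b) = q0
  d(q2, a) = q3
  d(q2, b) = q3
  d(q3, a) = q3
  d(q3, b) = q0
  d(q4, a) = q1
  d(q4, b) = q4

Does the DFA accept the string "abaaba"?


Trace: q0 -> q3 -> q0 -> q3 -> q3 -> q0 -> q3
Final state: q3
Accept states: {q1}

No, rejected (final state q3 is not an accept state)


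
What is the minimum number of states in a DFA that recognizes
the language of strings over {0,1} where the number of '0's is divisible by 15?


States track (count of '0') mod 15.
Need 15 states: one per remainder 0..14; accept = remainder 0.

15


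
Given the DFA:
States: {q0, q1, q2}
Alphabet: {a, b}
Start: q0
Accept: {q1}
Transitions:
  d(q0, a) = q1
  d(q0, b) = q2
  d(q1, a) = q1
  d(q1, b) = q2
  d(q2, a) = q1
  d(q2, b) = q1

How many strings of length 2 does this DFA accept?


Enumerating all length-2 strings:
  "aa" -> q1 [accept]
  "ab" -> q2 [reject]
  "ba" -> q1 [accept]
  "bb" -> q1 [accept]

3 out of 4


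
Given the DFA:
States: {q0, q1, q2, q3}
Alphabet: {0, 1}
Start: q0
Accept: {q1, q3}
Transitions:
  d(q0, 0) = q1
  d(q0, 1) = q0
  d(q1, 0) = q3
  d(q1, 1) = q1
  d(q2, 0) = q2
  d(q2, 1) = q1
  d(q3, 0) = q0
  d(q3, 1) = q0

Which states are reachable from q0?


BFS from q0:
  layer 0: {q0}
  layer 1: {q1}
  layer 2: {q3}

{q0, q1, q3}


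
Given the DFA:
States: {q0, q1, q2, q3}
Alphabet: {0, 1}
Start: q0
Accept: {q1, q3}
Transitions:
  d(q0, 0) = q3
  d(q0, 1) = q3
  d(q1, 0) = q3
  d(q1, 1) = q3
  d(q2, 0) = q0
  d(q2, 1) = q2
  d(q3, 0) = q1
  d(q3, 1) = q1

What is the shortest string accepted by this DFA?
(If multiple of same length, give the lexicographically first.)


BFS by string length (lex-first path to each state shown):
  len 0: q0<-""
  len 1: q3<-"0"
Found accept state at length 1.

"0"


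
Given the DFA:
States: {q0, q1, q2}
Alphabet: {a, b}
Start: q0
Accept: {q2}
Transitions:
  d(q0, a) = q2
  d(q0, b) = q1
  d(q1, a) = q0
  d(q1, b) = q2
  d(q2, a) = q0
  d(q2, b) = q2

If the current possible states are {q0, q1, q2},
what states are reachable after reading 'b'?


Apply transition on 'b' from each current state:
  d(q0, b) = q1
  d(q1, b) = q2
  d(q2, b) = q2

{q1, q2}


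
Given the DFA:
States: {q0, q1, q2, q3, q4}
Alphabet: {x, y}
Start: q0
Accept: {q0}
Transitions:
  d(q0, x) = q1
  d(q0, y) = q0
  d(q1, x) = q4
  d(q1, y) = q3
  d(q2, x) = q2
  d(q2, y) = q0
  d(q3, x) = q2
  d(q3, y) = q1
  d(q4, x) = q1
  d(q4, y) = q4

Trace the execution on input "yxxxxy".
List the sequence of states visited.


Input: yxxxxy
d(q0, y) = q0
d(q0, x) = q1
d(q1, x) = q4
d(q4, x) = q1
d(q1, x) = q4
d(q4, y) = q4


q0 -> q0 -> q1 -> q4 -> q1 -> q4 -> q4


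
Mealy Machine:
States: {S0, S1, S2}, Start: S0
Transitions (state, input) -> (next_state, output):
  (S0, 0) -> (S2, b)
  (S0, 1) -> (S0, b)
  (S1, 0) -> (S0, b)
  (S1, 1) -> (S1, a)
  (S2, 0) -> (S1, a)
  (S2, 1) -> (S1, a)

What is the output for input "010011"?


Step-by-step:
  (S0, 0) -> (S2, b)
  (S2, 1) -> (S1, a)
  (S1, 0) -> (S0, b)
  (S0, 0) -> (S2, b)
  (S2, 1) -> (S1, a)
  (S1, 1) -> (S1, a)

"babbaa"


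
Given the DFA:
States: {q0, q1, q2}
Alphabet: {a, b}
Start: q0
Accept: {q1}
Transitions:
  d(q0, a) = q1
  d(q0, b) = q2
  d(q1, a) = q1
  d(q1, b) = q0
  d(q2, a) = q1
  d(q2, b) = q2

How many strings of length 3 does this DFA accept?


Enumerating all length-3 strings:
  "aaa" -> q1 [accept]
  "aab" -> q0 [reject]
  "aba" -> q1 [accept]
  "abb" -> q2 [reject]
  "baa" -> q1 [accept]
  "bab" -> q0 [reject]
  "bba" -> q1 [accept]
  "bbb" -> q2 [reject]

4 out of 8


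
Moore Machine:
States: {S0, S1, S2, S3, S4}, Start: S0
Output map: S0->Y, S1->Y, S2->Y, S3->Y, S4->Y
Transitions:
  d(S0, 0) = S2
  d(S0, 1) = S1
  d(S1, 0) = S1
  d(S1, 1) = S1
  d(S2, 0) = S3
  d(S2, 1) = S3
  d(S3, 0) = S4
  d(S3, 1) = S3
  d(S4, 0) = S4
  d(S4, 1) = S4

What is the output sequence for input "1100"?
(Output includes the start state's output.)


Start: S0 (output Y)
  --1--> S1 (output Y)
  --1--> S1 (output Y)
  --0--> S1 (output Y)
  --0--> S1 (output Y)

"YYYYY"


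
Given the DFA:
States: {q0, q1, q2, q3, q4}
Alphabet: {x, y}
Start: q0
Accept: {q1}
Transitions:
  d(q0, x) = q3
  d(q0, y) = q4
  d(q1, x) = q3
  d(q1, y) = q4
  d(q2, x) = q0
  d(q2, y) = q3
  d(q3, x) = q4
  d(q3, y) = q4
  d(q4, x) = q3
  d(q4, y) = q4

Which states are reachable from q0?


BFS from q0:
  layer 0: {q0}
  layer 1: {q3, q4}

{q0, q3, q4}


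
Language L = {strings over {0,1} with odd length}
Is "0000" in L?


length = 4; 4 mod 2 = 0

No, "0000" is not in L


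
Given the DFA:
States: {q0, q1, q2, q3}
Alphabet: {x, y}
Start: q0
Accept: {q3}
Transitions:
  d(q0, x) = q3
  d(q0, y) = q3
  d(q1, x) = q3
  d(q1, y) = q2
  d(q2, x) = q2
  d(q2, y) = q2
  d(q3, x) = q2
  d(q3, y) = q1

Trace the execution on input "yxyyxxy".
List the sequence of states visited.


Input: yxyyxxy
d(q0, y) = q3
d(q3, x) = q2
d(q2, y) = q2
d(q2, y) = q2
d(q2, x) = q2
d(q2, x) = q2
d(q2, y) = q2


q0 -> q3 -> q2 -> q2 -> q2 -> q2 -> q2 -> q2


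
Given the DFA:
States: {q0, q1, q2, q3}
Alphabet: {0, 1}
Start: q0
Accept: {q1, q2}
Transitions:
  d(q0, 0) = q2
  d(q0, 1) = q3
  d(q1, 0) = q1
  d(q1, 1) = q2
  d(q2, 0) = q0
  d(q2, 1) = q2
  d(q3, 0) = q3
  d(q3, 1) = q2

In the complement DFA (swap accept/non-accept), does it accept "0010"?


Trace: q0 -> q2 -> q0 -> q3 -> q3
Final: q3
Original accept: {q1, q2}
Complement: q3 is not in original accept

Yes, complement accepts (original rejects)


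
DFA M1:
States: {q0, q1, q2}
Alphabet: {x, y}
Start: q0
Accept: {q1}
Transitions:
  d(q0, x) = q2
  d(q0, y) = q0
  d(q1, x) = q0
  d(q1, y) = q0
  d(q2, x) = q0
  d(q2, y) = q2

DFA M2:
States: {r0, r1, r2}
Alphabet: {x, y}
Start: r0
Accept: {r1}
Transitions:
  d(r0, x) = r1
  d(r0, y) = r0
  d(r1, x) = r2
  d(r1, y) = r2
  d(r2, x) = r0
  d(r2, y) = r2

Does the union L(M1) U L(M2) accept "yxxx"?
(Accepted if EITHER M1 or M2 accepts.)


M1: final=q2 accepted=False
M2: final=r0 accepted=False

No, union rejects (neither accepts)


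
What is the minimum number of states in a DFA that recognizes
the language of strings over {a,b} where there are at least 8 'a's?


States: count = 0, 1, ..., 7, and a final '>= 8' state.
Total: 8 + 1 = 9. Accept = '>= 8' state.

9


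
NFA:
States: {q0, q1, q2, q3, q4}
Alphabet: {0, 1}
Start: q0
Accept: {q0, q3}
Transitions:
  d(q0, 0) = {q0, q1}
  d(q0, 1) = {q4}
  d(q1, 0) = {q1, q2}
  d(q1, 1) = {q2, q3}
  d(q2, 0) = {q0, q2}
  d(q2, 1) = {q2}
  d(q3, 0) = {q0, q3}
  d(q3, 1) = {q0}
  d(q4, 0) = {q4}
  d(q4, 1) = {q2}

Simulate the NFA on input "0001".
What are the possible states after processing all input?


Start: {q0}
  --0--> {q0, q1}
  --0--> {q0, q1, q2}
  --0--> {q0, q1, q2}
  --1--> {q2, q3, q4}

{q2, q3, q4}


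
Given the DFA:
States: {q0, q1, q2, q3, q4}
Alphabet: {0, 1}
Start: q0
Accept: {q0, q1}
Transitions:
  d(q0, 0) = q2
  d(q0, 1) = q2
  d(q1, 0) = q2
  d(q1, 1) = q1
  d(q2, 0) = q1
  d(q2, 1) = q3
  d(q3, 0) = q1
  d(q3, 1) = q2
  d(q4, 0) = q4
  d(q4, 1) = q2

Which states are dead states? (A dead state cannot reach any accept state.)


Forward reachability from each state:
  q0 -> reaches accept state q0 (live)
  q1 -> reaches accept state q1 (live)
  q2 -> reaches accept state q1 (live)
  q3 -> reaches accept state q1 (live)
  q4 -> reaches accept state q1 (live)

None (all states can reach an accept state)


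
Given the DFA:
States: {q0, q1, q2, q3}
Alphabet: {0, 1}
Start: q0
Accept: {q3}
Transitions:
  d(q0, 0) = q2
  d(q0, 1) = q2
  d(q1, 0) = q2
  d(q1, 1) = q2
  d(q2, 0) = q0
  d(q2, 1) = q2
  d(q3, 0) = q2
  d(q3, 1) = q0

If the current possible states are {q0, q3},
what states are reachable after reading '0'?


Apply transition on '0' from each current state:
  d(q0, 0) = q2
  d(q3, 0) = q2

{q2}


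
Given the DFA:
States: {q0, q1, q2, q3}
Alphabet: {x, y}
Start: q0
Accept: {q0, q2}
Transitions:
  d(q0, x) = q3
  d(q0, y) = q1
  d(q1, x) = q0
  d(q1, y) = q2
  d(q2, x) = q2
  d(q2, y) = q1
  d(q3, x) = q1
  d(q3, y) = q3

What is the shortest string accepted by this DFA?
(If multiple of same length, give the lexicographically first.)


BFS by string length (lex-first path to each state shown):
  len 0: q0<-""
Found accept state at length 0.

"" (empty string)


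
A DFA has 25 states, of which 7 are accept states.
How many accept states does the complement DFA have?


Complement swaps accept and non-accept states.
25 - 7 = 18

18


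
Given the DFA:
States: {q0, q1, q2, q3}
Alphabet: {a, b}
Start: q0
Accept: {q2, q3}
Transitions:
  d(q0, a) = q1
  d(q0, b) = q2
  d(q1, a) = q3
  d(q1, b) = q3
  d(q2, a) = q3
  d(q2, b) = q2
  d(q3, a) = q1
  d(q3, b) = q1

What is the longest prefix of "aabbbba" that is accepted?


Run the DFA, marking each prefix where the state is accepting:
  "" -> q0 [reject]
  "a" -> q1 [reject]
  "aa" -> q3 [accept]
  "aab" -> q1 [reject]
  "aabb" -> q3 [accept]
  "aabbb" -> q1 [reject]
  "aabbbb" -> q3 [accept]
  "aabbbba" -> q1 [reject]

"aabbbb"


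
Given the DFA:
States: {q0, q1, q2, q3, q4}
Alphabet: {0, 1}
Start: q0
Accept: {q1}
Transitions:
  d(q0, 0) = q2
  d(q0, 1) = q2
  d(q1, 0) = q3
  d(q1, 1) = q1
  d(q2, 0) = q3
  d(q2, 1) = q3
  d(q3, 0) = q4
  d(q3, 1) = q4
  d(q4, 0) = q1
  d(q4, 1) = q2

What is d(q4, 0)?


Looking up transition d(q4, 0)

q1


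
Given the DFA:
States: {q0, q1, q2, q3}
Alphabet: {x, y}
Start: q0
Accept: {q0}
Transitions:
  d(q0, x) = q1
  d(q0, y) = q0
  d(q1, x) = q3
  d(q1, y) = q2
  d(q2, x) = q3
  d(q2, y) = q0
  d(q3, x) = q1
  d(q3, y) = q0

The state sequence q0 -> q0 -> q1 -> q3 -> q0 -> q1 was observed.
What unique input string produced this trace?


Trace back each transition to find the symbol:
  q0 --[y]--> q0
  q0 --[x]--> q1
  q1 --[x]--> q3
  q3 --[y]--> q0
  q0 --[x]--> q1

"yxxyx"


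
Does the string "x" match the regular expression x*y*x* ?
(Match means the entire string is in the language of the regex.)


|string| = 1; first = 'x'; last = 'x'

Yes, "x" matches x*y*x*


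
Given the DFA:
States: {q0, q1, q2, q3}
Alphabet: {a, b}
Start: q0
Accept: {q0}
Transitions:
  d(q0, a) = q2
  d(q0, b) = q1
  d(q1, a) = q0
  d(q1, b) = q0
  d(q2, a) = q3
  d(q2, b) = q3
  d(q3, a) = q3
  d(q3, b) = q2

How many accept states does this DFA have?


Accept states listed: {q0}
Counting: q0(1)

1


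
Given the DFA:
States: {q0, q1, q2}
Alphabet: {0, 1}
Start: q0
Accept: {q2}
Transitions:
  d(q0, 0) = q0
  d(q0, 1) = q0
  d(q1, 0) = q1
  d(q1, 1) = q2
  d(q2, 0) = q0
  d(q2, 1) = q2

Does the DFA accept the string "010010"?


Trace: q0 -> q0 -> q0 -> q0 -> q0 -> q0 -> q0
Final state: q0
Accept states: {q2}

No, rejected (final state q0 is not an accept state)


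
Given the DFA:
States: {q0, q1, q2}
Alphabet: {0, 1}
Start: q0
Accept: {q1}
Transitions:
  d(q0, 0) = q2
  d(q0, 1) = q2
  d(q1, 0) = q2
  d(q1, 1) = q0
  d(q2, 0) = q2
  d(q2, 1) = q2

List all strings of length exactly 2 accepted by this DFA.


All strings of length 2: 4 total
Accepted: 0

None


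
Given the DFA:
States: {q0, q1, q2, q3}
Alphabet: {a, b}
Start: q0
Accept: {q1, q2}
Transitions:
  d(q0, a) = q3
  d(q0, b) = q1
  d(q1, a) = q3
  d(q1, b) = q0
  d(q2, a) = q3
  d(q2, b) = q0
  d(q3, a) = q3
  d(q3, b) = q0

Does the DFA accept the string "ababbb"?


Trace: q0 -> q3 -> q0 -> q3 -> q0 -> q1 -> q0
Final state: q0
Accept states: {q1, q2}

No, rejected (final state q0 is not an accept state)


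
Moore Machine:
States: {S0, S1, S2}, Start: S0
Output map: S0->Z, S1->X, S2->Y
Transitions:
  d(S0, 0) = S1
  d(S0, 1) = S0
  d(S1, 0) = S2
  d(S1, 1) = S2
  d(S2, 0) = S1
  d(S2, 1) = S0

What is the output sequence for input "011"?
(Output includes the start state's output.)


Start: S0 (output Z)
  --0--> S1 (output X)
  --1--> S2 (output Y)
  --1--> S0 (output Z)

"ZXYZ"


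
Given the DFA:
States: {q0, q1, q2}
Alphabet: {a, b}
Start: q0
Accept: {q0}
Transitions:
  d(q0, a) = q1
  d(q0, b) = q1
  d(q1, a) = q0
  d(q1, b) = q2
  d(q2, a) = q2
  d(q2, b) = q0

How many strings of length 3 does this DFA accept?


Enumerating all length-3 strings:
  "aaa" -> q1 [reject]
  "aab" -> q1 [reject]
  "aba" -> q2 [reject]
  "abb" -> q0 [accept]
  "baa" -> q1 [reject]
  "bab" -> q1 [reject]
  "bba" -> q2 [reject]
  "bbb" -> q0 [accept]

2 out of 8


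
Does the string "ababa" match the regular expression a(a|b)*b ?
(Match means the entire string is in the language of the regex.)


|string| = 5; first = 'a'; last = 'a'

No, "ababa" does not match a(a|b)*b


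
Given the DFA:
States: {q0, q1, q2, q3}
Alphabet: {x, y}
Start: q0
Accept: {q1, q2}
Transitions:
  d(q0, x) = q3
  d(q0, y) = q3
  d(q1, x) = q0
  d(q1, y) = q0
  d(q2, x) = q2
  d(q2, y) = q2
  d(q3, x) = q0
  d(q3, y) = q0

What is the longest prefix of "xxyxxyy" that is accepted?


Run the DFA, marking each prefix where the state is accepting:
  "" -> q0 [reject]
  "x" -> q3 [reject]
  "xx" -> q0 [reject]
  "xxy" -> q3 [reject]
  "xxyx" -> q0 [reject]
  "xxyxx" -> q3 [reject]
  "xxyxxy" -> q0 [reject]
  "xxyxxyy" -> q3 [reject]

No prefix is accepted


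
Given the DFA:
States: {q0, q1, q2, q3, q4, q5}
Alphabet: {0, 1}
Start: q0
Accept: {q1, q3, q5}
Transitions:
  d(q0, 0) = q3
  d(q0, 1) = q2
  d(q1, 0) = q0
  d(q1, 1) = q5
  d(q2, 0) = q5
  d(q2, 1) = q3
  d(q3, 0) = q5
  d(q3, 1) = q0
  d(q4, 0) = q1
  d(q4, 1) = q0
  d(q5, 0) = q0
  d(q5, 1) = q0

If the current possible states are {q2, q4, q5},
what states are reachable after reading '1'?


Apply transition on '1' from each current state:
  d(q2, 1) = q3
  d(q4, 1) = q0
  d(q5, 1) = q0

{q0, q3}


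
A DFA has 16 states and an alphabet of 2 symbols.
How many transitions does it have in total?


Each state has exactly one transition per symbol.
16 * 2 = 32

32


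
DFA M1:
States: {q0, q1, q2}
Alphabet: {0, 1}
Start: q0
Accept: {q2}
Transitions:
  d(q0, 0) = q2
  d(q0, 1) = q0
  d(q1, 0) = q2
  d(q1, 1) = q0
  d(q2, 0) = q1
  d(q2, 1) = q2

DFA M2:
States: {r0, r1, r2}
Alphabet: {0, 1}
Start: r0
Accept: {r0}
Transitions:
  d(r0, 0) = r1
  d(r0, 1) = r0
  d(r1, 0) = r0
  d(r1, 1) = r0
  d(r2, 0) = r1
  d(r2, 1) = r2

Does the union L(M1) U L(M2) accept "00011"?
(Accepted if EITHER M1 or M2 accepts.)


M1: final=q2 accepted=True
M2: final=r0 accepted=True

Yes, union accepts


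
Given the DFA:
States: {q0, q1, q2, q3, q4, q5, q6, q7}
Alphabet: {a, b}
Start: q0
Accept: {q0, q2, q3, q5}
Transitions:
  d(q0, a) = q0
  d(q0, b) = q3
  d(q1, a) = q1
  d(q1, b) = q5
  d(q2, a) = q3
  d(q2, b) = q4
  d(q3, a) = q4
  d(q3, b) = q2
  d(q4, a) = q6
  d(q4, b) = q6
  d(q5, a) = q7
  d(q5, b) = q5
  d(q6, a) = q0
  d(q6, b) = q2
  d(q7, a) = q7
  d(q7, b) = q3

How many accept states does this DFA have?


Accept states listed: {q0, q2, q3, q5}
Counting: q0(1) q2(2) q3(3) q5(4)

4


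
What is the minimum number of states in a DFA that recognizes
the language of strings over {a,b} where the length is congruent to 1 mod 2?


States track (length) mod 2.
Need 2 states: one per remainder 0..1; accept = remainder 1.

2


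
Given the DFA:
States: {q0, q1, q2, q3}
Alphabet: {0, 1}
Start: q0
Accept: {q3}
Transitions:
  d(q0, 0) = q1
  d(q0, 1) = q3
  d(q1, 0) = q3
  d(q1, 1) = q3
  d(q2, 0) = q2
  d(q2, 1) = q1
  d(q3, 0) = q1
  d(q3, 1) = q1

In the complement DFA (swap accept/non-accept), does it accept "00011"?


Trace: q0 -> q1 -> q3 -> q1 -> q3 -> q1
Final: q1
Original accept: {q3}
Complement: q1 is not in original accept

Yes, complement accepts (original rejects)


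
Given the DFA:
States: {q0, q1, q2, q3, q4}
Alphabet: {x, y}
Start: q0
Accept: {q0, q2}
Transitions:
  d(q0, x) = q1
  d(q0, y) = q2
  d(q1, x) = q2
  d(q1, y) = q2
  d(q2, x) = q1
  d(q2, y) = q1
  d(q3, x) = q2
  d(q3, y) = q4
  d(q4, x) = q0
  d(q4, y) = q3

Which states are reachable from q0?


BFS from q0:
  layer 0: {q0}
  layer 1: {q1, q2}

{q0, q1, q2}


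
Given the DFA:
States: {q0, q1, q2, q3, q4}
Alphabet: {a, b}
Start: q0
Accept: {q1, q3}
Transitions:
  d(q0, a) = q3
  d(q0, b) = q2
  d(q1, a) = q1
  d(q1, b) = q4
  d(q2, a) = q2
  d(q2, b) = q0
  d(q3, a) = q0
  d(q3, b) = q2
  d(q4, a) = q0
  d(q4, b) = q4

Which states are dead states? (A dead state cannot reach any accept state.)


Forward reachability from each state:
  q0 -> reaches accept state q3 (live)
  q1 -> reaches accept state q1 (live)
  q2 -> reaches accept state q3 (live)
  q3 -> reaches accept state q3 (live)
  q4 -> reaches accept state q3 (live)

None (all states can reach an accept state)


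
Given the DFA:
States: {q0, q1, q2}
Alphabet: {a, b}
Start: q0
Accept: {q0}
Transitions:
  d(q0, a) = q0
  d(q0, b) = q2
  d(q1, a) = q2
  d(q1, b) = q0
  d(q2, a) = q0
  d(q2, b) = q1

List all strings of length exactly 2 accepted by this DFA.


All strings of length 2: 4 total
Accepted: 2

"aa", "ba"


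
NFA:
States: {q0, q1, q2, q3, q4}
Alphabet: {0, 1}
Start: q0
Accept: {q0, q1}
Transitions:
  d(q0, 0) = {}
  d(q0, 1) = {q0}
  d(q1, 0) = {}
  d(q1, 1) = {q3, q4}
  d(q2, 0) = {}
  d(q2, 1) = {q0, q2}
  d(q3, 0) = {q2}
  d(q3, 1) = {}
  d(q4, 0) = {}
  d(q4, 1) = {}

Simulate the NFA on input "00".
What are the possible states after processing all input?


Start: {q0}
  --0--> {}
  --0--> {}

{} (empty set, no valid transitions)


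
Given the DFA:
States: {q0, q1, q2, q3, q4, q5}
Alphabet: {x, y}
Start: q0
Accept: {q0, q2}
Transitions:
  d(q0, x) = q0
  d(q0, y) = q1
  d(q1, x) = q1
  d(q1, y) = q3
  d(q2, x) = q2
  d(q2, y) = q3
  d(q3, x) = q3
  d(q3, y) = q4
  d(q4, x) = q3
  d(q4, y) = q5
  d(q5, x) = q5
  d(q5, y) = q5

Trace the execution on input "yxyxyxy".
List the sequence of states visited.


Input: yxyxyxy
d(q0, y) = q1
d(q1, x) = q1
d(q1, y) = q3
d(q3, x) = q3
d(q3, y) = q4
d(q4, x) = q3
d(q3, y) = q4


q0 -> q1 -> q1 -> q3 -> q3 -> q4 -> q3 -> q4


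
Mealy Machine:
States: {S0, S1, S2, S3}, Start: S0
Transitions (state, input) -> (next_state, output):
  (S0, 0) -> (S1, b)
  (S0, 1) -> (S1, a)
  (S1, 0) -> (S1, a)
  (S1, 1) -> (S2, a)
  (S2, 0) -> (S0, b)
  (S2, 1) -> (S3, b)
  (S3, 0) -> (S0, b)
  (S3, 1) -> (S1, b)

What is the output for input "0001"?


Step-by-step:
  (S0, 0) -> (S1, b)
  (S1, 0) -> (S1, a)
  (S1, 0) -> (S1, a)
  (S1, 1) -> (S2, a)

"baaa"


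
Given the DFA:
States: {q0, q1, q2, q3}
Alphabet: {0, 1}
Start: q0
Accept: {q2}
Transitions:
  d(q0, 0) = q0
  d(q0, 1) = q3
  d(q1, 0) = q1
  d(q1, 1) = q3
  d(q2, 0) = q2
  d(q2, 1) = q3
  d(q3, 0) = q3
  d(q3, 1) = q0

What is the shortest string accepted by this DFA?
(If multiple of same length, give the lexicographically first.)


BFS by string length (lex-first path to each state shown):
  len 0: q0<-""
  len 1: q0<-"0", q3<-"1"
  len 2: q0<-"00", q3<-"01"
  len 3: q0<-"000", q3<-"001"
  len 4: q0<-"0000", q3<-"0001"
  len 5: q0<-"00000", q3<-"00001"
  len 6: q0<-"000000", q3<-"000001"
  len 7: q0<-"0000000", q3<-"0000001"
  len 8: q0<-"00000000", q3<-"00000001"

No string accepted (empty language)


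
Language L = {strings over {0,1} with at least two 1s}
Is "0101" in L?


count('1') = 2

Yes, "0101" is in L


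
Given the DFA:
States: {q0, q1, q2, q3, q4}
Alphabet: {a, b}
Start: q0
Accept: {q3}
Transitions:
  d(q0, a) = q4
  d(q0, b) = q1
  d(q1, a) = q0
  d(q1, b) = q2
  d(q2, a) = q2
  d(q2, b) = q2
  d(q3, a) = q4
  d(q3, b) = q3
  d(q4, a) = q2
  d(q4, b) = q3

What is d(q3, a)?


Looking up transition d(q3, a)

q4


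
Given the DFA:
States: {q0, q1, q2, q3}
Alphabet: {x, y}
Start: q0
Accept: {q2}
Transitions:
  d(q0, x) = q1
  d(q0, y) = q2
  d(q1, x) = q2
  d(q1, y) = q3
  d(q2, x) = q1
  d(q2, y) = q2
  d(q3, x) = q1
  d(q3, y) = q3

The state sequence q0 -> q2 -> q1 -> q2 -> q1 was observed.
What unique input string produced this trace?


Trace back each transition to find the symbol:
  q0 --[y]--> q2
  q2 --[x]--> q1
  q1 --[x]--> q2
  q2 --[x]--> q1

"yxxx"


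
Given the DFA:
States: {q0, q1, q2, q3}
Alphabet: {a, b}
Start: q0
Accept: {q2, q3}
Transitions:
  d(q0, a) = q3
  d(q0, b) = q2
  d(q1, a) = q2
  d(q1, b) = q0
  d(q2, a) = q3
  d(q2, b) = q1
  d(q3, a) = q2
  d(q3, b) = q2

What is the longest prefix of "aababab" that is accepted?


Run the DFA, marking each prefix where the state is accepting:
  "" -> q0 [reject]
  "a" -> q3 [accept]
  "aa" -> q2 [accept]
  "aab" -> q1 [reject]
  "aaba" -> q2 [accept]
  "aabab" -> q1 [reject]
  "aababa" -> q2 [accept]
  "aababab" -> q1 [reject]

"aababa"
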